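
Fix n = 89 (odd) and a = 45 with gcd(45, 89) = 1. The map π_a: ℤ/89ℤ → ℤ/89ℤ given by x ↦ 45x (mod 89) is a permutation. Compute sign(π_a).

Orbit of 32 under x↦45x: [32, 16, 8, 4, 2, 1, 45]… (length divides ord_89(45)).
π_45 has 9 disjoint cycles with lengths [11, 11, 11, 11, 11, 11, 11, 11, 1] on {0,…,88}.
sign(π) = (−1)^{n − #cycles} = (−1)^{89−9} = (−1)^80 = +1.
Via Zolotarev, sign(π_{45}) = (45|89) = +1.

+1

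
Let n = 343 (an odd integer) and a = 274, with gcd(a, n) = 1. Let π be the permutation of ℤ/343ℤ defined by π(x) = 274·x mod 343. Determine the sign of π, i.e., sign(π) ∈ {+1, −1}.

+1

Orbit of 330 under x↦274x: [330, 211, 190, 267, 99, 29, 57]… (length divides ord_343(274)).
Cycle type of π: 49×6 + 7×6 + 1×7; total 19 cycles.
sign(π) = (−1)^{n − #cycles} = (−1)^{343−19} = (−1)^324 = +1.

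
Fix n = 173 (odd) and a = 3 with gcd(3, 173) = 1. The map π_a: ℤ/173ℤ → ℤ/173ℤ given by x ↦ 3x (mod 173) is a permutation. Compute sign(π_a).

-1

Start at x=68: 68 → 31 → 93 → 106 → 145 → 89 → 94 → … (one orbit).
2 cycles of lengths [172, 1].
173 − 2 = 171 transpositions; sign(π) = (−1)^171 = -1.
(3|173)_J = -1 (Zolotarev's lemma cross-check).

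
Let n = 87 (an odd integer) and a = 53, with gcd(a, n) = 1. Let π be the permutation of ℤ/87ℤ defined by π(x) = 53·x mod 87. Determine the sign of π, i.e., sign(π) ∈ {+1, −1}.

Start at x=23: 23 → 1 → 53 → 25 → 20 → 16 → 65 → … (one orbit).
π_53 has 10 disjoint cycles with lengths [14, 14, 14, 14, 7, 7, 7, 7, 2, 1] on {0,…,86}.
10 cycles on 87: each ℓ→(−1)^(ℓ−1), product (−1)^77 = -1.
Via Zolotarev, sign(π_{53}) = (53|87) = -1.

-1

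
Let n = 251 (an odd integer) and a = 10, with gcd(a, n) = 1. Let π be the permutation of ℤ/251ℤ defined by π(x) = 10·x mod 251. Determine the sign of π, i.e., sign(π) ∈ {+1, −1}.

-1

Start at x=200: 200 → 243 → 171 → 204 → 32 → 69 → 188 → … (one orbit).
The orbit structure of x ↦ 10x mod 251: 6 orbits of sizes [50, 50, 50, 50, 50, 1].
n − c = 251 − 6 = 245; sign = (−1)^245 = -1.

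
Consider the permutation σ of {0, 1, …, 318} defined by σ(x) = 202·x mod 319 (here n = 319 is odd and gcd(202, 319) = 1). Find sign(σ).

Start at x=291: 291 → 86 → 146 → 144 → 59 → 115 → 262 → … (one orbit).
Cycle lengths of π_202 on ℤ/319ℤ: [10, 10, 10, 10, 10, 10, 10, 10, 10, 10, 10, 10, 10, 10, 10, 10, 10, 10, 10, 10, 10, 10, 10, 10, 10, 10, 10, 10, 5, 5, 2, 2, 2, 2, 2, 2, 2, 2, 2, 2, 2, 2, 2, 2, 1]; 45 cycles in total.
n − c = 319 − 45 = 274; sign = (−1)^274 = +1.

+1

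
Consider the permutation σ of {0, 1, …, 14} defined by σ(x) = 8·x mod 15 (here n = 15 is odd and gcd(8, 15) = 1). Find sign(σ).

Trace 2: π^k(2) = [2, 1, 8, 4] for k=0..3.
Cycle lengths of π_8 on ℤ/15ℤ: [4, 4, 4, 2, 1]; 5 cycles in total.
n − c = 15 − 5 = 10; sign = (−1)^10 = +1.

+1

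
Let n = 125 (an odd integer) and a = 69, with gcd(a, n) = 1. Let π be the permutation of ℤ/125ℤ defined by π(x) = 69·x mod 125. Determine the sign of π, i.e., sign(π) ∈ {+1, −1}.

Start at x=74: 74 → 106 → 64 → 41 → 79 → 76 → 119 → … (one orbit).
π_69 has 7 disjoint cycles with lengths [50, 50, 10, 10, 2, 2, 1] on {0,…,124}.
Σ(ℓ_i−1) = 125−7 = 118; sign = (−1)^118 = +1.
(69|125)_J = +1 (Zolotarev's lemma cross-check).

+1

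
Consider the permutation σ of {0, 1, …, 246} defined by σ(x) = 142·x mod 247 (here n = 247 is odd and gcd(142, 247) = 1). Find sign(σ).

+1

Start at x=142: 142 → 157 → 64 → 196 → 168 → 144 → 194 → … (one orbit).
π_142 has 21 disjoint cycles with lengths [18, 18, 18, 18, 18, 18, 18, 18, 18, 18, 18, 18, 9, 9, 2, 2, 2, 2, 2, 2, 1] on {0,…,246}.
With 21 cycles on 247 points, sign = (−1)^{247−21} = +1.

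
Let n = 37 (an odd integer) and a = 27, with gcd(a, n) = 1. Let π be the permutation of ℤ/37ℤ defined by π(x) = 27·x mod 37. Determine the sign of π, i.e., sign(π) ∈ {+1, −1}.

Start at x=10: 10 → 11 → 1 → 27 → 26 → 36 → 10 (one orbit).
Decompose π into cycles: lengths [6, 6, 6, 6, 6, 6, 1] (7 cycles, including the fixed point 0).
sign(π) = (−1)^{n − #cycles} = (−1)^{37−7} = (−1)^30 = +1.
Zolotarev: (27|37) = +1, matching the cycle-count sign.

+1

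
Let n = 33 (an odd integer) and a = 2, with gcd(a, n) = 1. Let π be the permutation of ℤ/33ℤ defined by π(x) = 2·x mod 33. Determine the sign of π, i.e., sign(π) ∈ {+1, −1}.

+1

Orbit of 31 under x↦2x: [31, 29, 25, 17, 1, 2, 4]… (length divides ord_33(2)).
Cycle type of π: 10×3 + 2 + 1; total 5 cycles.
n − c = 33 − 5 = 28; sign = (−1)^28 = +1.
Zolotarev: (2|33) = +1, matching the cycle-count sign.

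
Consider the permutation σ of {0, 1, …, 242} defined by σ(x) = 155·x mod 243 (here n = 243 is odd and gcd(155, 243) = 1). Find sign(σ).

-1

Trace 97: π^k(97) = [97, 212, 55, 20, 184, 89, 187] for k=0..6.
Cycle lengths of π_155 on ℤ/243ℤ: [162, 54, 18, 6, 2, 1]; 6 cycles in total.
sign(π) = (−1)^{n − #cycles} = (−1)^{243−6} = (−1)^237 = -1.
Via Zolotarev, sign(π_{155}) = (155|243) = -1.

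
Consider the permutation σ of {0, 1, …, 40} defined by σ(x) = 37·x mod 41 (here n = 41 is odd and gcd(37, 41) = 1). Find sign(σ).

Trace 1: π^k(1) = [1, 37, 16, 18, 10] for k=0..4.
Cycle type of π: 5×8 + 1; total 9 cycles.
n − c = 41 − 9 = 32; sign = (−1)^32 = +1.
(37|41)_J = +1 (Zolotarev's lemma cross-check).

+1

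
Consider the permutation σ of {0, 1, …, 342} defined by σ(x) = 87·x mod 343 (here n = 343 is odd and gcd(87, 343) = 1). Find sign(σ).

Orbit of 167 under x↦87x: [167, 123, 68, 85, 192, 240, 300]… (length divides ord_343(87)).
π_87 has 4 disjoint cycles with lengths [294, 42, 6, 1] on {0,…,342}.
n − c = 343 − 4 = 339; sign = (−1)^339 = -1.
Zolotarev: (87|343) = -1, matching the cycle-count sign.

-1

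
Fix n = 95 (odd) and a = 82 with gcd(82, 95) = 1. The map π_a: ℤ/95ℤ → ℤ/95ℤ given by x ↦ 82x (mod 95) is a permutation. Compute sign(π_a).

Start at x=87: 87 → 9 → 73 → 1 → 82 → 74 → 83 → … (one orbit).
Cycle lengths of π_82 on ℤ/95ℤ: [36, 36, 9, 9, 4, 1]; 6 cycles in total.
Σ(ℓ_i−1) = 95−6 = 89; sign = (−1)^89 = -1.
Via Zolotarev, sign(π_{82}) = (82|95) = -1.

-1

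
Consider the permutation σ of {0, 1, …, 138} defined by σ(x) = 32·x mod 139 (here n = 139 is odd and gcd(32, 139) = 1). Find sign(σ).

Start at x=86: 86 → 111 → 77 → 101 → 35 → 8 → 117 → … (one orbit).
Cycle lengths of π_32 on ℤ/139ℤ: [138, 1]; 2 cycles in total.
Σ(ℓ_i−1) = 139−2 = 137; sign = (−1)^137 = -1.
The Jacobi symbol (32|139) = -1 (Zolotarev) agrees.

-1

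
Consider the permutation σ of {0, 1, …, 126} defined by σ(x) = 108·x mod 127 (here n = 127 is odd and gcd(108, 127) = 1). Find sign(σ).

-1

Trace 126: π^k(126) = [126, 19, 20, 1, 108, 107] for k=0..5.
Decompose π into cycles: lengths [6, 6, 6, 6, 6, 6, 6, 6, 6, 6, 6, 6, 6, 6, 6, 6, 6, 6, 6, 6, 6, 1] (22 cycles, including the fixed point 0).
n − c = 127 − 22 = 105; sign = (−1)^105 = -1.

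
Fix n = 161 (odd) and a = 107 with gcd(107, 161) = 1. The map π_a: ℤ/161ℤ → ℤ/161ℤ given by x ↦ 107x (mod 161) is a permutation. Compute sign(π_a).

-1

Orbit of 137 under x↦107x: [137, 8, 51, 144, 113, 16, 102]… (length divides ord_161(107)).
The orbit structure of x ↦ 107x mod 161: 6 orbits of sizes [66, 66, 22, 3, 3, 1].
Σ(ℓ_i−1) = 161−6 = 155; sign = (−1)^155 = -1.
Check: (107/161) = -1 by Zolotarev.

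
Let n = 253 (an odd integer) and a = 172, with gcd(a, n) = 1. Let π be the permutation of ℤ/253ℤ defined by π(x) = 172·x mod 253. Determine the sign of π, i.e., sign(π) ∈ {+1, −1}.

Trace 47: π^k(47) = [47, 241, 213, 204, 174, 74, 78] for k=0..6.
Cycle type of π: 110×2 + 22 + 10 + 1; total 5 cycles.
n − c = 253 − 5 = 248; sign = (−1)^248 = +1.

+1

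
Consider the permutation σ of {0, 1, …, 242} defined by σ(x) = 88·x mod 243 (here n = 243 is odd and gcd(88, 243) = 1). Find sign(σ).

+1

Start at x=109: 109 → 115 → 157 → 208 → 79 → 148 → 145 → … (one orbit).
Decompose π into cycles: lengths [81, 81, 27, 27, 9, 9, 3, 3, 1, 1, 1] (11 cycles, including the fixed point 0).
Σ(ℓ_i−1) = 243−11 = 232; sign = (−1)^232 = +1.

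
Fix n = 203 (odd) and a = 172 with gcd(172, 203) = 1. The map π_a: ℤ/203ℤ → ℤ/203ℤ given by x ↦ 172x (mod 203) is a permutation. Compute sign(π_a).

-1

Orbit of 151 under x↦172x: [151, 191, 169, 39, 9, 127, 123]… (length divides ord_203(172)).
Decompose π into cycles: lengths [84, 84, 28, 3, 3, 1] (6 cycles, including the fixed point 0).
With 6 cycles on 203 points, sign = (−1)^{203−6} = -1.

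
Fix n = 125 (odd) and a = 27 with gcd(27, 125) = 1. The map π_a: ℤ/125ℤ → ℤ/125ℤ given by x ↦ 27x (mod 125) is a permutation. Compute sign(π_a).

-1

Orbit of 12 under x↦27x: [12, 74, 123, 71, 42, 9, 118]… (length divides ord_125(27)).
Cycle lengths of π_27 on ℤ/125ℤ: [100, 20, 4, 1]; 4 cycles in total.
n − c = 125 − 4 = 121; sign = (−1)^121 = -1.
Check: (27/125) = -1 by Zolotarev.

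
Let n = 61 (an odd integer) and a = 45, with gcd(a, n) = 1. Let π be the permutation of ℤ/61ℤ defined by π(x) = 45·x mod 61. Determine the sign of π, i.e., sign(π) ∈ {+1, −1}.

Start at x=13: 13 → 36 → 34 → 5 → 42 → 60 → 16 → … (one orbit).
π_45 has 3 disjoint cycles with lengths [30, 30, 1] on {0,…,60}.
n − c = 61 − 3 = 58; sign = (−1)^58 = +1.
(45|61)_J = +1 (Zolotarev's lemma cross-check).

+1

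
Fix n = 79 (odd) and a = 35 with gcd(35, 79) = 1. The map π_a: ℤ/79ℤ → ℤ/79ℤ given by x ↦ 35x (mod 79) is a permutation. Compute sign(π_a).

-1

Trace 72: π^k(72) = [72, 71, 36, 75, 18, 77, 9] for k=0..6.
Decompose π into cycles: lengths [78, 1] (2 cycles, including the fixed point 0).
Σ(ℓ_i−1) = 79−2 = 77; sign = (−1)^77 = -1.
Zolotarev: (35|79) = -1, matching the cycle-count sign.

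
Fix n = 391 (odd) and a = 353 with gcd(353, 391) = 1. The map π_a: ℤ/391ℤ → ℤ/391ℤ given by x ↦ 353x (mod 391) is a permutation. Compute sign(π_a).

+1

Trace 324: π^k(324) = [324, 200, 220, 242, 188, 285, 118] for k=0..6.
15 cycles of lengths [44, 44, 44, 44, 44, 44, 44, 44, 11, 11, 4, 4, 4, 4, 1].
Σ(ℓ_i−1) = 391−15 = 376; sign = (−1)^376 = +1.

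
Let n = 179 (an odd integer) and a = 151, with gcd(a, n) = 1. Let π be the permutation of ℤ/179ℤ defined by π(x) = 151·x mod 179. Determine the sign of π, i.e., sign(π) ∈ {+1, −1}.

Orbit of 42 under x↦151x: [42, 77, 171, 45, 172, 17, 61]… (length divides ord_179(151)).
π_151 has 3 disjoint cycles with lengths [89, 89, 1] on {0,…,178}.
3 cycles on 179: each ℓ→(−1)^(ℓ−1), product (−1)^176 = +1.
Check: (151/179) = +1 by Zolotarev.

+1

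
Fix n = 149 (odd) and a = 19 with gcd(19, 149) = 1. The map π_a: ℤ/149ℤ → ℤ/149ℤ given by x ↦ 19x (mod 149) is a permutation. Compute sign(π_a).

+1

Start at x=30: 30 → 123 → 102 → 1 → 19 → 63 → 5 → … (one orbit).
Cycle type of π: 37×4 + 1; total 5 cycles.
sign(π) = (−1)^{n − #cycles} = (−1)^{149−5} = (−1)^144 = +1.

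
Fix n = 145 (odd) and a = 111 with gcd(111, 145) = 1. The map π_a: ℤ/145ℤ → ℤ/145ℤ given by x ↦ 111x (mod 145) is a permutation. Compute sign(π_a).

+1

Orbit of 141 under x↦111x: [141, 136, 16, 36, 81, 1, 111]… (length divides ord_145(111)).
Cycle type of π: 7×20 + 1×5; total 25 cycles.
n − c = 145 − 25 = 120; sign = (−1)^120 = +1.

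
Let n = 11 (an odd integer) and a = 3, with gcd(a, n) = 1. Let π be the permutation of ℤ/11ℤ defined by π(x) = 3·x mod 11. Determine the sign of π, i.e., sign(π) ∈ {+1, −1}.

Orbit of 9 under x↦3x: [9, 5, 4, 1, 3]… (length divides ord_11(3)).
Cycle lengths of π_3 on ℤ/11ℤ: [5, 5, 1]; 3 cycles in total.
3 cycles on 11: each ℓ→(−1)^(ℓ−1), product (−1)^8 = +1.
Zolotarev: (3|11) = +1, matching the cycle-count sign.

+1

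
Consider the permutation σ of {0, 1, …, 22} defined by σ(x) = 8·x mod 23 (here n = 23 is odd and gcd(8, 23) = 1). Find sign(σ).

Trace 18: π^k(18) = [18, 6, 2, 16, 13, 12, 4] for k=0..6.
Cycle lengths of π_8 on ℤ/23ℤ: [11, 11, 1]; 3 cycles in total.
n − c = 23 − 3 = 20; sign = (−1)^20 = +1.

+1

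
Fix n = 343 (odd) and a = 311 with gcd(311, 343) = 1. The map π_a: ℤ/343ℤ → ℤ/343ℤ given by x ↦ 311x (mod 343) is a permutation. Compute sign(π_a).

-1

Orbit of 75 under x↦311x: [75, 1, 311, 338, 160, 25, 229]… (length divides ord_343(311)).
Decompose π into cycles: lengths [294, 42, 6, 1] (4 cycles, including the fixed point 0).
With 4 cycles on 343 points, sign = (−1)^{343−4} = -1.
Via Zolotarev, sign(π_{311}) = (311|343) = -1.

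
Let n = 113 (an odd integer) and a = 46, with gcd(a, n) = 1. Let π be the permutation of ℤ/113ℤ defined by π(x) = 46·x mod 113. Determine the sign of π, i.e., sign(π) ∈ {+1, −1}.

-1

Start at x=14: 14 → 79 → 18 → 37 → 7 → 96 → 9 → … (one orbit).
Decompose π into cycles: lengths [112, 1] (2 cycles, including the fixed point 0).
Σ(ℓ_i−1) = 113−2 = 111; sign = (−1)^111 = -1.
Zolotarev: (46|113) = -1, matching the cycle-count sign.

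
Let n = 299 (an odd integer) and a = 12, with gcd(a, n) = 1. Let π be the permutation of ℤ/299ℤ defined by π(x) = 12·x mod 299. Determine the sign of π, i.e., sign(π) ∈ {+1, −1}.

+1

Start at x=116: 116 → 196 → 259 → 118 → 220 → 248 → 285 → … (one orbit).
π_12 has 21 disjoint cycles with lengths [22, 22, 22, 22, 22, 22, 22, 22, 22, 22, 22, 22, 11, 11, 2, 2, 2, 2, 2, 2, 1] on {0,…,298}.
With 21 cycles on 299 points, sign = (−1)^{299−21} = +1.
The Jacobi symbol (12|299) = +1 (Zolotarev) agrees.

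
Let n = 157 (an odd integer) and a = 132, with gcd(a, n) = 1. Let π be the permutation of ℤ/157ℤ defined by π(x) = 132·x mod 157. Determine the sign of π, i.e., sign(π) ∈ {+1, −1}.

Orbit of 147 under x↦132x: [147, 93, 30, 35, 67, 52, 113]… (length divides ord_157(132)).
π_132 has 5 disjoint cycles with lengths [39, 39, 39, 39, 1] on {0,…,156}.
5 cycles on 157: each ℓ→(−1)^(ℓ−1), product (−1)^152 = +1.

+1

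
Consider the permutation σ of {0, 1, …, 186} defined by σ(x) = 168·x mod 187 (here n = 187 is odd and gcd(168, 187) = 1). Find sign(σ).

+1

Start at x=64: 64 → 93 → 103 → 100 → 157 → 9 → 16 → … (one orbit).
Cycle lengths of π_168 on ℤ/187ℤ: [40, 40, 40, 40, 8, 8, 5, 5, 1]; 9 cycles in total.
9 cycles on 187: each ℓ→(−1)^(ℓ−1), product (−1)^178 = +1.
(168|187)_J = +1 (Zolotarev's lemma cross-check).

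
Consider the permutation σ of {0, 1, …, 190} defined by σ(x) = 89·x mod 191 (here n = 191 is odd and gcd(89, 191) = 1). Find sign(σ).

Trace 175: π^k(175) = [175, 104, 88, 1, 89, 90, 179] for k=0..6.
Cycle lengths of π_89 on ℤ/191ℤ: [190, 1]; 2 cycles in total.
sign(π) = (−1)^{n − #cycles} = (−1)^{191−2} = (−1)^189 = -1.

-1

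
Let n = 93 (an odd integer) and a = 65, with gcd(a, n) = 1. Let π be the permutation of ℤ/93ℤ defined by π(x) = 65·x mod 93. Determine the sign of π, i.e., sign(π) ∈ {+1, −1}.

+1

Trace 53: π^k(53) = [53, 4, 74, 67, 77, 76, 11] for k=0..6.
Decompose π into cycles: lengths [30, 30, 30, 2, 1] (5 cycles, including the fixed point 0).
sign(π) = (−1)^{n − #cycles} = (−1)^{93−5} = (−1)^88 = +1.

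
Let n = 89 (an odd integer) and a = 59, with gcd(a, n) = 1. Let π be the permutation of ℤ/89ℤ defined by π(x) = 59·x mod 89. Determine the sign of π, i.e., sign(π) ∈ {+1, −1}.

Trace 73: π^k(73) = [73, 35, 18, 83, 2, 29, 20] for k=0..6.
Cycle type of π: 88 + 1; total 2 cycles.
Σ(ℓ_i−1) = 89−2 = 87; sign = (−1)^87 = -1.
Zolotarev: (59|89) = -1, matching the cycle-count sign.

-1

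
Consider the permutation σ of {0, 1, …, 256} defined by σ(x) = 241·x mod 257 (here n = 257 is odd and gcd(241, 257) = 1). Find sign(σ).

+1

Start at x=241: 241 → 256 → 16 → 1 → 241 (one orbit).
65 cycles of lengths [4, 4, 4, 4, 4, 4, 4, 4, 4, 4, 4, 4, 4, 4, 4, 4, 4, 4, 4, 4, 4, 4, 4, 4, 4, 4, 4, 4, 4, 4, 4, 4, 4, 4, 4, 4, 4, 4, 4, 4, 4, 4, 4, 4, 4, 4, 4, 4, 4, 4, 4, 4, 4, 4, 4, 4, 4, 4, 4, 4, 4, 4, 4, 4, 1].
257 − 65 = 192 transpositions; sign(π) = (−1)^192 = +1.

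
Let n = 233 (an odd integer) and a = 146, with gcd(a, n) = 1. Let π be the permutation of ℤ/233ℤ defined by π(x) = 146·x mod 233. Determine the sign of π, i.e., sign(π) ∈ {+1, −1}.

Trace 86: π^k(86) = [86, 207, 165, 91, 5, 31, 99] for k=0..6.
Decompose π into cycles: lengths [232, 1] (2 cycles, including the fixed point 0).
sign(π) = (−1)^{n − #cycles} = (−1)^{233−2} = (−1)^231 = -1.
(146|233)_J = -1 (Zolotarev's lemma cross-check).

-1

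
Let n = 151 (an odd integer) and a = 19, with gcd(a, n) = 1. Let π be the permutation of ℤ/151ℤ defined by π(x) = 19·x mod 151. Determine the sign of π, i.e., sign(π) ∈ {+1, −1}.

Start at x=19: 19 → 59 → 64 → 8 → 1 → 19 (one orbit).
31 cycles of lengths [5, 5, 5, 5, 5, 5, 5, 5, 5, 5, 5, 5, 5, 5, 5, 5, 5, 5, 5, 5, 5, 5, 5, 5, 5, 5, 5, 5, 5, 5, 1].
31 cycles on 151: each ℓ→(−1)^(ℓ−1), product (−1)^120 = +1.
Via Zolotarev, sign(π_{19}) = (19|151) = +1.

+1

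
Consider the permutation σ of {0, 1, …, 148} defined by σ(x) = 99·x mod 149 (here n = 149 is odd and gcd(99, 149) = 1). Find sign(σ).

-1

Start at x=78: 78 → 123 → 108 → 113 → 12 → 145 → 51 → … (one orbit).
Cycle lengths of π_99 on ℤ/149ℤ: [148, 1]; 2 cycles in total.
n − c = 149 − 2 = 147; sign = (−1)^147 = -1.
The Jacobi symbol (99|149) = -1 (Zolotarev) agrees.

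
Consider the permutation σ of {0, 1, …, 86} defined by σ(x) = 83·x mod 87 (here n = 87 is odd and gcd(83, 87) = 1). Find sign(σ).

-1

Orbit of 25 under x↦83x: [25, 74, 52, 53, 49, 65, 1]… (length divides ord_87(83)).
Cycle lengths of π_83 on ℤ/87ℤ: [14, 14, 14, 14, 7, 7, 7, 7, 2, 1]; 10 cycles in total.
n − c = 87 − 10 = 77; sign = (−1)^77 = -1.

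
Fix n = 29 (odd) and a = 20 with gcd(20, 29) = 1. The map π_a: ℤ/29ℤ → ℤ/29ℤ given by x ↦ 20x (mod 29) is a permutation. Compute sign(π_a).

+1

Orbit of 16 under x↦20x: [16, 1, 20, 23, 25, 7, 24]… (length divides ord_29(20)).
Decompose π into cycles: lengths [7, 7, 7, 7, 1] (5 cycles, including the fixed point 0).
5 cycles on 29: each ℓ→(−1)^(ℓ−1), product (−1)^24 = +1.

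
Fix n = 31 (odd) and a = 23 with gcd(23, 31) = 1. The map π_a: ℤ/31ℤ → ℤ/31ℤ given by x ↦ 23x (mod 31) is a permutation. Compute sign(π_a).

-1

Orbit of 29 under x↦23x: [29, 16, 27, 1, 23, 2, 15]… (length divides ord_31(23)).
π_23 has 4 disjoint cycles with lengths [10, 10, 10, 1] on {0,…,30}.
Σ(ℓ_i−1) = 31−4 = 27; sign = (−1)^27 = -1.
Via Zolotarev, sign(π_{23}) = (23|31) = -1.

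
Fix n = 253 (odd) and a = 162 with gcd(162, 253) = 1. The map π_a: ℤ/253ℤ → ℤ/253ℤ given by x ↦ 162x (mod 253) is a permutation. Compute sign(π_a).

Trace 185: π^k(185) = [185, 116, 70, 208, 47, 24, 93] for k=0..6.
Cycle lengths of π_162 on ℤ/253ℤ: [10, 10, 10, 10, 10, 10, 10, 10, 10, 10, 10, 10, 10, 10, 10, 10, 10, 10, 10, 10, 10, 10, 10, 1, 1, 1, 1, 1, 1, 1, 1, 1, 1, 1, 1, 1, 1, 1, 1, 1, 1, 1, 1, 1, 1, 1]; 46 cycles in total.
46 cycles on 253: each ℓ→(−1)^(ℓ−1), product (−1)^207 = -1.

-1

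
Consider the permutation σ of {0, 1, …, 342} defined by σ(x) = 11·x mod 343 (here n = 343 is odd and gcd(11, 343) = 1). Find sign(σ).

Trace 246: π^k(246) = [246, 305, 268, 204, 186, 331, 211] for k=0..6.
π_11 has 7 disjoint cycles with lengths [147, 147, 21, 21, 3, 3, 1] on {0,…,342}.
Σ(ℓ_i−1) = 343−7 = 336; sign = (−1)^336 = +1.

+1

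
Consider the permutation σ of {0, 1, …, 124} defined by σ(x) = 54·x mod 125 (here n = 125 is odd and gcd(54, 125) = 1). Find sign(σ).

+1

Trace 94: π^k(94) = [94, 76, 104, 116, 14, 6, 74] for k=0..6.
Decompose π into cycles: lengths [50, 50, 10, 10, 2, 2, 1] (7 cycles, including the fixed point 0).
With 7 cycles on 125 points, sign = (−1)^{125−7} = +1.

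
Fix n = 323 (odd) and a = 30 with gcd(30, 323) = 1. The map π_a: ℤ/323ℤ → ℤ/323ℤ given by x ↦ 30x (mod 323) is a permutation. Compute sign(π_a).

+1

Orbit of 106 under x↦30x: [106, 273, 115, 220, 140, 1, 30]… (length divides ord_323(30)).
Cycle lengths of π_30 on ℤ/323ℤ: [12, 12, 12, 12, 12, 12, 12, 12, 12, 12, 12, 12, 12, 12, 12, 12, 12, 12, 12, 12, 12, 12, 12, 12, 4, 4, 4, 4, 3, 3, 3, 3, 3, 3, 1]; 35 cycles in total.
35 cycles on 323: each ℓ→(−1)^(ℓ−1), product (−1)^288 = +1.
Via Zolotarev, sign(π_{30}) = (30|323) = +1.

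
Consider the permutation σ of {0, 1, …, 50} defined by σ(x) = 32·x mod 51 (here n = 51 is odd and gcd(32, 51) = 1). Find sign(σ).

-1

Orbit of 4 under x↦32x: [4, 26, 16, 2, 13, 8, 1]… (length divides ord_51(32)).
Decompose π into cycles: lengths [8, 8, 8, 8, 8, 8, 2, 1] (8 cycles, including the fixed point 0).
n − c = 51 − 8 = 43; sign = (−1)^43 = -1.
(32|51)_J = -1 (Zolotarev's lemma cross-check).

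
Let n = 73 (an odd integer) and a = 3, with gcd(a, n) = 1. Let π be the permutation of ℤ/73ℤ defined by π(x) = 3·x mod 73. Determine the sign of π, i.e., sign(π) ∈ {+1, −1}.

+1

Start at x=49: 49 → 1 → 3 → 9 → 27 → 8 → 24 → … (one orbit).
π_3 has 7 disjoint cycles with lengths [12, 12, 12, 12, 12, 12, 1] on {0,…,72}.
n − c = 73 − 7 = 66; sign = (−1)^66 = +1.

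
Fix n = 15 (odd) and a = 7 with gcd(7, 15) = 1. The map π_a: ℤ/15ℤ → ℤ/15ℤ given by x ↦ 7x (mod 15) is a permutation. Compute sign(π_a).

Orbit of 13 under x↦7x: [13, 1, 7, 4]… (length divides ord_15(7)).
Cycle lengths of π_7 on ℤ/15ℤ: [4, 4, 4, 1, 1, 1]; 6 cycles in total.
6 cycles on 15: each ℓ→(−1)^(ℓ−1), product (−1)^9 = -1.
Via Zolotarev, sign(π_{7}) = (7|15) = -1.

-1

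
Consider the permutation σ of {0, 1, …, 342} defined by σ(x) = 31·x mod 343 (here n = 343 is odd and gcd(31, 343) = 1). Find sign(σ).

Orbit of 324 under x↦31x: [324, 97, 263, 264, 295, 227, 177]… (length divides ord_343(31)).
Cycle lengths of π_31 on ℤ/343ℤ: [42, 42, 42, 42, 42, 42, 42, 6, 6, 6, 6, 6, 6, 6, 6, 1]; 16 cycles in total.
Σ(ℓ_i−1) = 343−16 = 327; sign = (−1)^327 = -1.
Zolotarev: (31|343) = -1, matching the cycle-count sign.

-1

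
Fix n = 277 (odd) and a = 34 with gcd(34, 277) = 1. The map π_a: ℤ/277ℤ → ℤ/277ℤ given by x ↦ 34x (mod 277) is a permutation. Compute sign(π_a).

+1

Trace 16: π^k(16) = [16, 267, 214, 74, 23, 228, 273] for k=0..6.
The orbit structure of x ↦ 34x mod 277: 3 orbits of sizes [138, 138, 1].
277 − 3 = 274 transpositions; sign(π) = (−1)^274 = +1.
(34|277)_J = +1 (Zolotarev's lemma cross-check).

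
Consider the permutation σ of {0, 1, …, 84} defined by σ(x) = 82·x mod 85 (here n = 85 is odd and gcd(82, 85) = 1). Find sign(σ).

+1

Orbit of 23 under x↦82x: [23, 16, 37, 59, 78, 21, 22]… (length divides ord_85(82)).
7 cycles of lengths [16, 16, 16, 16, 16, 4, 1].
85 − 7 = 78 transpositions; sign(π) = (−1)^78 = +1.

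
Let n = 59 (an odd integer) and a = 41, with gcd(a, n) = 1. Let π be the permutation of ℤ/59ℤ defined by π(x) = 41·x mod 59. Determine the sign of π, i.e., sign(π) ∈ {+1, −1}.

Trace 19: π^k(19) = [19, 12, 20, 53, 49, 3, 5] for k=0..6.
Cycle lengths of π_41 on ℤ/59ℤ: [29, 29, 1]; 3 cycles in total.
3 cycles on 59: each ℓ→(−1)^(ℓ−1), product (−1)^56 = +1.

+1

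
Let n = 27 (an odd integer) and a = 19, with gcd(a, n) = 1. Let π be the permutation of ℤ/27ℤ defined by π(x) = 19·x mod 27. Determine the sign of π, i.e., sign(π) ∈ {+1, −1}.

+1

Trace 19: π^k(19) = [19, 10, 1] for k=0..2.
The orbit structure of x ↦ 19x mod 27: 15 orbits of sizes [3, 3, 3, 3, 3, 3, 1, 1, 1, 1, 1, 1, 1, 1, 1].
27 − 15 = 12 transpositions; sign(π) = (−1)^12 = +1.
The Jacobi symbol (19|27) = +1 (Zolotarev) agrees.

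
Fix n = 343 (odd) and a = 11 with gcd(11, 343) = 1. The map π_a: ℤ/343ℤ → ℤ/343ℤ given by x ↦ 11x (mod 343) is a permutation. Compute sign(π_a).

Trace 228: π^k(228) = [228, 107, 148, 256, 72, 106, 137] for k=0..6.
Decompose π into cycles: lengths [147, 147, 21, 21, 3, 3, 1] (7 cycles, including the fixed point 0).
343 − 7 = 336 transpositions; sign(π) = (−1)^336 = +1.
Check: (11/343) = +1 by Zolotarev.

+1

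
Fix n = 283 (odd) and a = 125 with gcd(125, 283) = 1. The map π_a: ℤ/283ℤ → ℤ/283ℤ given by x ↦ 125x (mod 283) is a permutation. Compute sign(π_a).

-1

Start at x=27: 27 → 262 → 205 → 155 → 131 → 244 → 219 → … (one orbit).
The orbit structure of x ↦ 125x mod 283: 4 orbits of sizes [94, 94, 94, 1].
With 4 cycles on 283 points, sign = (−1)^{283−4} = -1.
The Jacobi symbol (125|283) = -1 (Zolotarev) agrees.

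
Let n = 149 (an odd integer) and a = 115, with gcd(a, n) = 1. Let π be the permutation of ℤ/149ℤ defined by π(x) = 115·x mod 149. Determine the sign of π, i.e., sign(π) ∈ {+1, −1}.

Orbit of 115 under x↦115x: [115, 113, 32, 104, 40, 130, 50]… (length divides ord_149(115)).
Decompose π into cycles: lengths [148, 1] (2 cycles, including the fixed point 0).
2 cycles on 149: each ℓ→(−1)^(ℓ−1), product (−1)^147 = -1.
Via Zolotarev, sign(π_{115}) = (115|149) = -1.

-1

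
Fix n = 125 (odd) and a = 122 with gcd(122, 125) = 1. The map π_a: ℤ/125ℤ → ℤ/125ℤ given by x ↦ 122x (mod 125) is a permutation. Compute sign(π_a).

-1

Orbit of 79 under x↦122x: [79, 13, 86, 117, 24, 53, 91]… (length divides ord_125(122)).
Cycle type of π: 100 + 20 + 4 + 1; total 4 cycles.
sign(π) = (−1)^{n − #cycles} = (−1)^{125−4} = (−1)^121 = -1.
Via Zolotarev, sign(π_{122}) = (122|125) = -1.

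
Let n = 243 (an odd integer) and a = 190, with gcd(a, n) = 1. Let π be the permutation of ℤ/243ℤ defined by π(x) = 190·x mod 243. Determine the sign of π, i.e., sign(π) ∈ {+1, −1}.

+1

Trace 1: π^k(1) = [1, 190, 136, 82, 28, 217, 163] for k=0..6.
Cycle lengths of π_190 on ℤ/243ℤ: [9, 9, 9, 9, 9, 9, 9, 9, 9, 9, 9, 9, 9, 9, 9, 9, 9, 9, 3, 3, 3, 3, 3, 3, 3, 3, 3, 3, 3, 3, 3, 3, 3, 3, 3, 3, 1, 1, 1, 1, 1, 1, 1, 1, 1, 1, 1, 1, 1, 1, 1, 1, 1, 1, 1, 1, 1, 1, 1, 1, 1, 1, 1]; 63 cycles in total.
63 cycles on 243: each ℓ→(−1)^(ℓ−1), product (−1)^180 = +1.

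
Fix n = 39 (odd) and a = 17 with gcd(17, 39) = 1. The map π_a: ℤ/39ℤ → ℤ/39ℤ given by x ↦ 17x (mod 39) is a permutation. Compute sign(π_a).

Trace 23: π^k(23) = [23, 1, 17, 16, 38, 22] for k=0..5.
The orbit structure of x ↦ 17x mod 39: 8 orbits of sizes [6, 6, 6, 6, 6, 6, 2, 1].
Σ(ℓ_i−1) = 39−8 = 31; sign = (−1)^31 = -1.
Zolotarev: (17|39) = -1, matching the cycle-count sign.

-1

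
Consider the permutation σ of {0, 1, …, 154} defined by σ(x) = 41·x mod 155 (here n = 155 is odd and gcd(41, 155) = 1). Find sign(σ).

+1

Orbit of 66 under x↦41x: [66, 71, 121, 1, 41, 131, 101]… (length divides ord_155(41)).
The orbit structure of x ↦ 41x mod 155: 15 orbits of sizes [15, 15, 15, 15, 15, 15, 15, 15, 15, 15, 1, 1, 1, 1, 1].
155 − 15 = 140 transpositions; sign(π) = (−1)^140 = +1.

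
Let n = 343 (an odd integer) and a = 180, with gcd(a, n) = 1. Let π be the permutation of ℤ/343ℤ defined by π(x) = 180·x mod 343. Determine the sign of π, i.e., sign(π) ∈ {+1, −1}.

Orbit of 213 under x↦180x: [213, 267, 40, 340, 146, 212, 87]… (length divides ord_343(180)).
The orbit structure of x ↦ 180x mod 343: 4 orbits of sizes [294, 42, 6, 1].
Σ(ℓ_i−1) = 343−4 = 339; sign = (−1)^339 = -1.

-1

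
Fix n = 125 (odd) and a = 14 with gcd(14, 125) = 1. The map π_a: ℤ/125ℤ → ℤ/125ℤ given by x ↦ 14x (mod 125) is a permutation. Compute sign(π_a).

+1

Trace 76: π^k(76) = [76, 64, 21, 44, 116, 124, 111] for k=0..6.
The orbit structure of x ↦ 14x mod 125: 7 orbits of sizes [50, 50, 10, 10, 2, 2, 1].
n − c = 125 − 7 = 118; sign = (−1)^118 = +1.
Zolotarev: (14|125) = +1, matching the cycle-count sign.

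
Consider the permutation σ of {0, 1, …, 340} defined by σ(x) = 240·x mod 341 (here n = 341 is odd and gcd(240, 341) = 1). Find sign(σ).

Orbit of 240 under x↦240x: [240, 312, 201, 159, 309, 163, 246]… (length divides ord_341(240)).
36 cycles of lengths [10, 10, 10, 10, 10, 10, 10, 10, 10, 10, 10, 10, 10, 10, 10, 10, 10, 10, 10, 10, 10, 10, 10, 10, 10, 10, 10, 10, 10, 10, 10, 10, 10, 5, 5, 1].
n − c = 341 − 36 = 305; sign = (−1)^305 = -1.
Check: (240/341) = -1 by Zolotarev.

-1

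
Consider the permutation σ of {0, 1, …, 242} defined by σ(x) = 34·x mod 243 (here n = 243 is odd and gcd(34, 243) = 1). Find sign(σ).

Orbit of 199 under x↦34x: [199, 205, 166, 55, 169, 157, 235]… (length divides ord_243(34)).
11 cycles of lengths [81, 81, 27, 27, 9, 9, 3, 3, 1, 1, 1].
243 − 11 = 232 transpositions; sign(π) = (−1)^232 = +1.

+1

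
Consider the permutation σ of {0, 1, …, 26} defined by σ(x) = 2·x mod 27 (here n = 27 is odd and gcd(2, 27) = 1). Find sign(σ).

Orbit of 14 under x↦2x: [14, 1, 2, 4, 8, 16, 5]… (length divides ord_27(2)).
4 cycles of lengths [18, 6, 2, 1].
4 cycles on 27: each ℓ→(−1)^(ℓ−1), product (−1)^23 = -1.
(2|27)_J = -1 (Zolotarev's lemma cross-check).

-1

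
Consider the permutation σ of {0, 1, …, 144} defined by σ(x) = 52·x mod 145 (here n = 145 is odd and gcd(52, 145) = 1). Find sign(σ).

-1

Trace 74: π^k(74) = [74, 78, 141, 82, 59, 23, 36] for k=0..6.
Decompose π into cycles: lengths [28, 28, 28, 28, 7, 7, 7, 7, 4, 1] (10 cycles, including the fixed point 0).
With 10 cycles on 145 points, sign = (−1)^{145−10} = -1.
(52|145)_J = -1 (Zolotarev's lemma cross-check).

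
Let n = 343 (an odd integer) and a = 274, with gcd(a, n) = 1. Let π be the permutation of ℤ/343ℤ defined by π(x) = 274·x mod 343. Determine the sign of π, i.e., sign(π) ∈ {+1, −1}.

Start at x=330: 330 → 211 → 190 → 267 → 99 → 29 → 57 → … (one orbit).
Decompose π into cycles: lengths [49, 49, 49, 49, 49, 49, 7, 7, 7, 7, 7, 7, 1, 1, 1, 1, 1, 1, 1] (19 cycles, including the fixed point 0).
19 cycles on 343: each ℓ→(−1)^(ℓ−1), product (−1)^324 = +1.

+1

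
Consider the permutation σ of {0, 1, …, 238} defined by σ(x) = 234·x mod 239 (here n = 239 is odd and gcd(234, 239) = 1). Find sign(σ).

Start at x=105: 105 → 192 → 235 → 20 → 139 → 22 → 129 → … (one orbit).
π_234 has 2 disjoint cycles with lengths [238, 1] on {0,…,238}.
Σ(ℓ_i−1) = 239−2 = 237; sign = (−1)^237 = -1.
Zolotarev: (234|239) = -1, matching the cycle-count sign.

-1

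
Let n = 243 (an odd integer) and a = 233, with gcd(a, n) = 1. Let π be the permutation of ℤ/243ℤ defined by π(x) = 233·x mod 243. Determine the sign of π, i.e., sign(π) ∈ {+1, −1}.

Start at x=199: 199 → 197 → 217 → 17 → 73 → 242 → 10 → … (one orbit).
π_233 has 14 disjoint cycles with lengths [54, 54, 54, 18, 18, 18, 6, 6, 6, 2, 2, 2, 2, 1] on {0,…,242}.
sign(π) = (−1)^{n − #cycles} = (−1)^{243−14} = (−1)^229 = -1.
Via Zolotarev, sign(π_{233}) = (233|243) = -1.

-1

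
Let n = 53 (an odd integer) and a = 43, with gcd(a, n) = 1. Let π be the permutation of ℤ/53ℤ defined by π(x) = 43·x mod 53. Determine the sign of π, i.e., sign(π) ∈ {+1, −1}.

Orbit of 43 under x↦43x: [43, 47, 7, 36, 11, 49, 40]… (length divides ord_53(43)).
Cycle lengths of π_43 on ℤ/53ℤ: [26, 26, 1]; 3 cycles in total.
Σ(ℓ_i−1) = 53−3 = 50; sign = (−1)^50 = +1.

+1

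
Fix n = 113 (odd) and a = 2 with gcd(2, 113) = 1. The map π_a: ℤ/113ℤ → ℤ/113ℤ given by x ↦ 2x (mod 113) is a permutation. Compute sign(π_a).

+1

Orbit of 53 under x↦2x: [53, 106, 99, 85, 57, 1, 2]… (length divides ord_113(2)).
Cycle lengths of π_2 on ℤ/113ℤ: [28, 28, 28, 28, 1]; 5 cycles in total.
With 5 cycles on 113 points, sign = (−1)^{113−5} = +1.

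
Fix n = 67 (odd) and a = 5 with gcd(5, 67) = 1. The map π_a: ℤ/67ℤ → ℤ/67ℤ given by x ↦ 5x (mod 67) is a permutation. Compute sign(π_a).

Trace 62: π^k(62) = [62, 42, 9, 45, 24, 53, 64] for k=0..6.
Decompose π into cycles: lengths [22, 22, 22, 1] (4 cycles, including the fixed point 0).
Σ(ℓ_i−1) = 67−4 = 63; sign = (−1)^63 = -1.
(5|67)_J = -1 (Zolotarev's lemma cross-check).

-1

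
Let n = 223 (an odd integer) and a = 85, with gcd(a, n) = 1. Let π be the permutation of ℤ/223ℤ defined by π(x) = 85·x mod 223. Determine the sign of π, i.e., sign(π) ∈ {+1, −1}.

Trace 172: π^k(172) = [172, 125, 144, 198, 105, 5, 202] for k=0..6.
The orbit structure of x ↦ 85x mod 223: 2 orbits of sizes [222, 1].
n − c = 223 − 2 = 221; sign = (−1)^221 = -1.
Via Zolotarev, sign(π_{85}) = (85|223) = -1.

-1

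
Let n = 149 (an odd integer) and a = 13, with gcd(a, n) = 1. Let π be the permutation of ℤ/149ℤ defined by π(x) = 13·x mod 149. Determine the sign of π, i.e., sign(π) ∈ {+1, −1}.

-1

Orbit of 13 under x↦13x: [13, 20, 111, 102, 134, 103, 147]… (length divides ord_149(13)).
2 cycles of lengths [148, 1].
n − c = 149 − 2 = 147; sign = (−1)^147 = -1.
(13|149)_J = -1 (Zolotarev's lemma cross-check).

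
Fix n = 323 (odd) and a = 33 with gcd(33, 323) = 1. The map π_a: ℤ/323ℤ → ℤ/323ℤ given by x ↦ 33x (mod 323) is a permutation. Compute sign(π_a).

Orbit of 120 under x↦33x: [120, 84, 188, 67, 273, 288, 137]… (length divides ord_323(33)).
Cycle type of π: 18×17 + 2×8 + 1; total 26 cycles.
26 cycles on 323: each ℓ→(−1)^(ℓ−1), product (−1)^297 = -1.
(33|323)_J = -1 (Zolotarev's lemma cross-check).

-1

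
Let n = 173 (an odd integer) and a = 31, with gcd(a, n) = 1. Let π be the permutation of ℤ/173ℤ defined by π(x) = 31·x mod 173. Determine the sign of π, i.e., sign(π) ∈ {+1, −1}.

+1

Orbit of 96 under x↦31x: [96, 35, 47, 73, 14, 88, 133]… (length divides ord_173(31)).
The orbit structure of x ↦ 31x mod 173: 3 orbits of sizes [86, 86, 1].
With 3 cycles on 173 points, sign = (−1)^{173−3} = +1.
Zolotarev: (31|173) = +1, matching the cycle-count sign.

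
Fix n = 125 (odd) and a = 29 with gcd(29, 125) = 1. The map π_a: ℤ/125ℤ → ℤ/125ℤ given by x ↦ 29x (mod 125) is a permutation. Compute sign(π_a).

+1

Trace 101: π^k(101) = [101, 54, 66, 39, 6, 49, 46] for k=0..6.
Decompose π into cycles: lengths [50, 50, 10, 10, 2, 2, 1] (7 cycles, including the fixed point 0).
sign(π) = (−1)^{n − #cycles} = (−1)^{125−7} = (−1)^118 = +1.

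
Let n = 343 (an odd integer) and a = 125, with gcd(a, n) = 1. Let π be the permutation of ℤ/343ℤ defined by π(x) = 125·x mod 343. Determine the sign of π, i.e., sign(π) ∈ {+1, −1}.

-1

Start at x=97: 97 → 120 → 251 → 162 → 13 → 253 → 69 → … (one orbit).
Decompose π into cycles: lengths [98, 98, 98, 14, 14, 14, 2, 2, 2, 1] (10 cycles, including the fixed point 0).
sign(π) = (−1)^{n − #cycles} = (−1)^{343−10} = (−1)^333 = -1.
The Jacobi symbol (125|343) = -1 (Zolotarev) agrees.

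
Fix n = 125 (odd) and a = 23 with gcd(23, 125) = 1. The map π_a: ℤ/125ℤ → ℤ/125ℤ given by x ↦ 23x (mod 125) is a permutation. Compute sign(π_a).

-1

Trace 48: π^k(48) = [48, 104, 17, 16, 118, 89, 47] for k=0..6.
Cycle type of π: 100 + 20 + 4 + 1; total 4 cycles.
125 − 4 = 121 transpositions; sign(π) = (−1)^121 = -1.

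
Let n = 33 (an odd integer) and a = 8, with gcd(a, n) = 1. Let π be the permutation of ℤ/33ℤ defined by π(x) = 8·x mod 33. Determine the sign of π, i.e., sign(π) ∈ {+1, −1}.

+1

Trace 17: π^k(17) = [17, 4, 32, 25, 2, 16, 29] for k=0..6.
5 cycles of lengths [10, 10, 10, 2, 1].
With 5 cycles on 33 points, sign = (−1)^{33−5} = +1.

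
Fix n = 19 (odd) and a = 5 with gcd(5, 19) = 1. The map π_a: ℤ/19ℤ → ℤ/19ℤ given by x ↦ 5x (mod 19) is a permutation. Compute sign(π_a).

+1

Orbit of 7 under x↦5x: [7, 16, 4, 1, 5, 6, 11]… (length divides ord_19(5)).
Cycle type of π: 9×2 + 1; total 3 cycles.
n − c = 19 − 3 = 16; sign = (−1)^16 = +1.
Via Zolotarev, sign(π_{5}) = (5|19) = +1.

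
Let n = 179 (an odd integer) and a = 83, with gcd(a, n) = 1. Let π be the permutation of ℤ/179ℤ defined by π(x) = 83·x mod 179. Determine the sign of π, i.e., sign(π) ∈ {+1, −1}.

Orbit of 88 under x↦83x: [88, 144, 138, 177, 13, 5, 57]… (length divides ord_179(83)).
Cycle lengths of π_83 on ℤ/179ℤ: [89, 89, 1]; 3 cycles in total.
With 3 cycles on 179 points, sign = (−1)^{179−3} = +1.
Zolotarev: (83|179) = +1, matching the cycle-count sign.

+1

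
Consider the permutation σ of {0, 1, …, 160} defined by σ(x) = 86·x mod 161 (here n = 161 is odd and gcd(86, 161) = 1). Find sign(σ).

Trace 65: π^k(65) = [65, 116, 155, 128, 60, 8, 44] for k=0..6.
The orbit structure of x ↦ 86x mod 161: 6 orbits of sizes [66, 66, 22, 3, 3, 1].
With 6 cycles on 161 points, sign = (−1)^{161−6} = -1.

-1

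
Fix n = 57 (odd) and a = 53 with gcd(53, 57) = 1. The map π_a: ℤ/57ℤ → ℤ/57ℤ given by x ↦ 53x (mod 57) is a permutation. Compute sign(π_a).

Orbit of 16 under x↦53x: [16, 50, 28, 2, 49, 32, 43]… (length divides ord_57(53)).
5 cycles of lengths [18, 18, 18, 2, 1].
With 5 cycles on 57 points, sign = (−1)^{57−5} = +1.

+1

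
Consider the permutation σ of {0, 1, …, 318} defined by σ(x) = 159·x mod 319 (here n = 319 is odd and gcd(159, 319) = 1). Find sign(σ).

Orbit of 213 under x↦159x: [213, 53, 133, 93, 113, 103, 108]… (length divides ord_319(159)).
Decompose π into cycles: lengths [140, 140, 28, 5, 5, 1] (6 cycles, including the fixed point 0).
sign(π) = (−1)^{n − #cycles} = (−1)^{319−6} = (−1)^313 = -1.
Check: (159/319) = -1 by Zolotarev.

-1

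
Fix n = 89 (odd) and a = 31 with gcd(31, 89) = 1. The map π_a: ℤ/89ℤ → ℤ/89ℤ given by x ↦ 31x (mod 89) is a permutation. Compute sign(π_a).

-1

Orbit of 11 under x↦31x: [11, 74, 69, 3, 4, 35, 17]… (length divides ord_89(31)).
Cycle lengths of π_31 on ℤ/89ℤ: [88, 1]; 2 cycles in total.
n − c = 89 − 2 = 87; sign = (−1)^87 = -1.
(31|89)_J = -1 (Zolotarev's lemma cross-check).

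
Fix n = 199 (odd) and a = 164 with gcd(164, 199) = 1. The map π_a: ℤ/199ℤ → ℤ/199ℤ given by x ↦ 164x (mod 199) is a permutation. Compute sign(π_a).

-1

Trace 78: π^k(78) = [78, 56, 30, 144, 134, 86, 174] for k=0..6.
Cycle lengths of π_164 on ℤ/199ℤ: [198, 1]; 2 cycles in total.
2 cycles on 199: each ℓ→(−1)^(ℓ−1), product (−1)^197 = -1.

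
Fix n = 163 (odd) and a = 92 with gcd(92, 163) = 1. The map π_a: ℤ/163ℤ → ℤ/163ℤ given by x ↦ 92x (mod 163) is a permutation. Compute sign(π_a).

-1

Start at x=154: 154 → 150 → 108 → 156 → 8 → 84 → 67 → … (one orbit).
Cycle lengths of π_92 on ℤ/163ℤ: [162, 1]; 2 cycles in total.
163 − 2 = 161 transpositions; sign(π) = (−1)^161 = -1.
(92|163)_J = -1 (Zolotarev's lemma cross-check).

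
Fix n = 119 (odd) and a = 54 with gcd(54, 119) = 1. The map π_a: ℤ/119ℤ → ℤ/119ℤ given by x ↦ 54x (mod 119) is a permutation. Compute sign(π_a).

Orbit of 67 under x↦54x: [67, 48, 93, 24, 106, 12, 53]… (length divides ord_119(54)).
Decompose π into cycles: lengths [48, 48, 16, 6, 1] (5 cycles, including the fixed point 0).
Σ(ℓ_i−1) = 119−5 = 114; sign = (−1)^114 = +1.

+1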